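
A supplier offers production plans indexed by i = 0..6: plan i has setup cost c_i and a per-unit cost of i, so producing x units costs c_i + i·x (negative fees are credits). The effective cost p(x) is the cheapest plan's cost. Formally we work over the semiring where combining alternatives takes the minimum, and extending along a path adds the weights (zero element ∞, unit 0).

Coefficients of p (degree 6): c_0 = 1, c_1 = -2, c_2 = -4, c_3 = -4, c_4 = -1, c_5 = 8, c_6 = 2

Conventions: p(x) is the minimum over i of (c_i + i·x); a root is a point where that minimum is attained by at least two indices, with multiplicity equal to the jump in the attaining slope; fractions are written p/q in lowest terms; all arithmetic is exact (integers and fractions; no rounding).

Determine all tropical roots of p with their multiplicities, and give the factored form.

hull edge (i=0, c=1) to (i=1, c=-2): slope -3, span 1
hull edge (i=1, c=-2) to (i=2, c=-4): slope -2, span 1
hull edge (i=2, c=-4) to (i=3, c=-4): slope 0, span 1
hull edge (i=3, c=-4) to (i=6, c=2): slope 2, span 3
Factored form: p(x) = 2 ⊗ (x ⊕ (-2)) ⊗ (x ⊕ (-2)) ⊗ (x ⊕ (-2)) ⊗ (x ⊕ 0) ⊗ (x ⊕ 2) ⊗ (x ⊕ 3)
Answer: roots = -2 (mult 3), 0 (mult 1), 2 (mult 1), 3 (mult 1)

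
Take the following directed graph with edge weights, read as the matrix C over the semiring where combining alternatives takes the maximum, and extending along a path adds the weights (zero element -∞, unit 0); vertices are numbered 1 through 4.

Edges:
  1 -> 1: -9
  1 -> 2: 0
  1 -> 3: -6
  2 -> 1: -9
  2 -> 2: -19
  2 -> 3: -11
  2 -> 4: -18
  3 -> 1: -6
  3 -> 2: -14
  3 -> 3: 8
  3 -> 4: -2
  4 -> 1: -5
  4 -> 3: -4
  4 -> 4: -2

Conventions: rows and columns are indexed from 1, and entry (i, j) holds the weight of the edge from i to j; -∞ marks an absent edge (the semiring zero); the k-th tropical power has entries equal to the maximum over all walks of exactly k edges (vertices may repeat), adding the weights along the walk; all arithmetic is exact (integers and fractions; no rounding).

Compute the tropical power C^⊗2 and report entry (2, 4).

C^⊗2:
  [-9, -9, 2, -8]
  [-17, -9, -3, -13]
  [2, -6, 16, 6]
  [-7, -5, 4, -4]
Key observation: the optimum is the walk 2->3->4, with weight (-11) + (-2) = -13.
Optimal value attained by: walk 2->3->4.
Answer: (C^⊗2)[2][4] = -13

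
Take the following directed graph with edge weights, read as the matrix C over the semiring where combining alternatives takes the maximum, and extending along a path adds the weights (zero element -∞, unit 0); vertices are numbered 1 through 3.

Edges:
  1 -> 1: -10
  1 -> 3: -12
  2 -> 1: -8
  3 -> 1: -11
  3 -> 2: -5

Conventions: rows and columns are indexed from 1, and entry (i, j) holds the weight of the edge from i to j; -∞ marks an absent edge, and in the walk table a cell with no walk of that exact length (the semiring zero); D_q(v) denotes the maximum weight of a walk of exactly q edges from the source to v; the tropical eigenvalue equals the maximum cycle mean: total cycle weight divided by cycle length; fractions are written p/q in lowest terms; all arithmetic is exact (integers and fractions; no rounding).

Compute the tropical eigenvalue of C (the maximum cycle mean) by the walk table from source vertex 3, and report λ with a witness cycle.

q=0: [-∞, -∞, 0]
q=1: [-11, -5, -∞]
q=2: [-13, -∞, -23]
q=3: [-23, -28, -25]
Optimal cycle mean attained by: cycle 1->3->2->1, total (-12) + (-5) + (-8), length 3.
Answer: λ = -25/3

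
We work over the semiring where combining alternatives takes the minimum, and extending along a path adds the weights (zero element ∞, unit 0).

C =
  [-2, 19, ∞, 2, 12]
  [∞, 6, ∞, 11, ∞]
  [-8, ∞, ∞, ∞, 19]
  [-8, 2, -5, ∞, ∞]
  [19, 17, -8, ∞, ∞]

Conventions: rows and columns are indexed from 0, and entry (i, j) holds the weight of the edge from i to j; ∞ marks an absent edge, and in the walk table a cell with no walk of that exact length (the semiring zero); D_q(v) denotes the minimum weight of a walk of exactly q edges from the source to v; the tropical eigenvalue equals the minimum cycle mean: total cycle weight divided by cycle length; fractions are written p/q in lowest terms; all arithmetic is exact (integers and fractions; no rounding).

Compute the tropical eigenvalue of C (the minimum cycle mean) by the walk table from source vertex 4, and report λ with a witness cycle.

q=0: [∞, ∞, ∞, ∞, 0]
q=1: [19, 17, -8, ∞, ∞]
q=2: [-16, 23, ∞, 21, 11]
q=3: [-18, 3, 3, -14, -4]
q=4: [-22, -12, -19, -16, -6]
q=5: [-27, -14, -21, -20, -10]
Optimal cycle mean attained by: cycle 0->3->2->0, total 2 + (-5) + (-8), length 3.
Answer: λ = -11/3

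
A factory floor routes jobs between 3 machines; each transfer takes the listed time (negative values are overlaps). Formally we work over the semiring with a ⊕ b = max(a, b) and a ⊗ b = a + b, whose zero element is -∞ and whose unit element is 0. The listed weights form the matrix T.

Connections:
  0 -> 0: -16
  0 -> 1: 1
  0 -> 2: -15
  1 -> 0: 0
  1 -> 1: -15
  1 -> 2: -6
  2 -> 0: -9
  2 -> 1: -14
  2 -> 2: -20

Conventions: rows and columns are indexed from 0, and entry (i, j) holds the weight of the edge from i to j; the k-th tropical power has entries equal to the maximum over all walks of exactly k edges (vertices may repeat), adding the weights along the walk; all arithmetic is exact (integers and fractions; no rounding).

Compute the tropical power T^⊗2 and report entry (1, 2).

T^⊗2:
  [1, -14, -5]
  [-15, 1, -15]
  [-14, -8, -20]
Key observation: the optimum is the walk 1->0->2, with weight 0 + (-15) = -15.
Optimal value attained by: walk 1->0->2.
Answer: (T^⊗2)[1][2] = -15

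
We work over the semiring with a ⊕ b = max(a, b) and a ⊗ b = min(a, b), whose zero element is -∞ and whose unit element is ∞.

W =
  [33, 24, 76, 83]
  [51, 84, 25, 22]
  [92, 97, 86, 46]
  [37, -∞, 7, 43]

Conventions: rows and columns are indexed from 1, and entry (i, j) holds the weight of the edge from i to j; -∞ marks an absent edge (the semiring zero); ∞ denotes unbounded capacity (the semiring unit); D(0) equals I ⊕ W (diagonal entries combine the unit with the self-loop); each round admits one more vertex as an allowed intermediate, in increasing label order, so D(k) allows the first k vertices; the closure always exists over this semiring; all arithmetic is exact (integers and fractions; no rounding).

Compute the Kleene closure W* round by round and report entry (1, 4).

D(0):
  [∞, 24, 76, 83]
  [51, ∞, 25, 22]
  [92, 97, ∞, 46]
  [37, -∞, 7, ∞]
D(1):
  [∞, 24, 76, 83]
  [51, ∞, 51, 51]
  [92, 97, ∞, 83]
  [37, 24, 37, ∞]
D(2):
  [∞, 24, 76, 83]
  [51, ∞, 51, 51]
  [92, 97, ∞, 83]
  [37, 24, 37, ∞]
D(3):
  [∞, 76, 76, 83]
  [51, ∞, 51, 51]
  [92, 97, ∞, 83]
  [37, 37, 37, ∞]
D(4):
  [∞, 76, 76, 83]
  [51, ∞, 51, 51]
  [92, 97, ∞, 83]
  [37, 37, 37, ∞]
Answer: W*[1][4] = 83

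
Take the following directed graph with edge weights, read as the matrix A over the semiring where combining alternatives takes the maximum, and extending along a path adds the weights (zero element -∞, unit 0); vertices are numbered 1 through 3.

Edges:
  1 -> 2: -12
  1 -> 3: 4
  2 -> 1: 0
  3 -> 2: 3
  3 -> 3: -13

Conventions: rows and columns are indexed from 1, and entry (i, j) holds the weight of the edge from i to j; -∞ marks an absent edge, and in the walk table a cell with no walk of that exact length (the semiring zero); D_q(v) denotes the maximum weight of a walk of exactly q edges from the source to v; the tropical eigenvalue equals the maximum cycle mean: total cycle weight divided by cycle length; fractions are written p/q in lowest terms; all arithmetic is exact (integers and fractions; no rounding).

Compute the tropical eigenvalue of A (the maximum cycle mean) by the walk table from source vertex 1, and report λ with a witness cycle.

q=0: [0, -∞, -∞]
q=1: [-∞, -12, 4]
q=2: [-12, 7, -9]
q=3: [7, -6, -8]
Optimal cycle mean attained by: cycle 1->3->2->1, total 4 + 3 + 0, length 3.
Answer: λ = 7/3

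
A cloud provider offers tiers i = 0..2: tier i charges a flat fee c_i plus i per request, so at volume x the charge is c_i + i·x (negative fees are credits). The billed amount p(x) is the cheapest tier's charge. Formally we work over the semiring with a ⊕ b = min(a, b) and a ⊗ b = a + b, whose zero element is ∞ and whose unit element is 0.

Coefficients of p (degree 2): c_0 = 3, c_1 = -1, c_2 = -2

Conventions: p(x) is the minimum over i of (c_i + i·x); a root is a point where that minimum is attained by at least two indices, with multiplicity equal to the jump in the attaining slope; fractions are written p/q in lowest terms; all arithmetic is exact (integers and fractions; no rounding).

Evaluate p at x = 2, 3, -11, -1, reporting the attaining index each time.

p(2) = min(3+0·2=3, -1+1·2=1, -2+2·2=2) = 1 (attained by i=1)
p(3) = min(3+0·3=3, -1+1·3=2, -2+2·3=4) = 2 (attained by i=1)
p(-11) = min(3+0·(-11)=3, -1+1·(-11)=-12, -2+2·(-11)=-24) = -24 (attained by i=2)
p(-1) = min(3+0·(-1)=3, -1+1·(-1)=-2, -2+2·(-1)=-4) = -4 (attained by i=2)
Answer: p(2) = 1; p(3) = 2; p(-11) = -24; p(-1) = -4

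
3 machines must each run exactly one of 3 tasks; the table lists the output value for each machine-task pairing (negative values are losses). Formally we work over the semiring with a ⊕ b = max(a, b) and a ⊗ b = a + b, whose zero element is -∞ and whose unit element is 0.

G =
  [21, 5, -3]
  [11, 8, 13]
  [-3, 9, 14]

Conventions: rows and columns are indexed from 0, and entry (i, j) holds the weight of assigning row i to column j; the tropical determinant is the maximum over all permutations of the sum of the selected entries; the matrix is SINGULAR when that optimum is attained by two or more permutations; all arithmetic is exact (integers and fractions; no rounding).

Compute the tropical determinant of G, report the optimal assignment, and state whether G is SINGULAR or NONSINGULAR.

σ = (0, 1, 2): 21 + 8 + 14 = 43
σ = (0, 2, 1): 21 + 13 + 9 = 43
σ = (1, 0, 2): 5 + 11 + 14 = 30
σ = (1, 2, 0): 5 + 13 + (-3) = 15
σ = (2, 0, 1): (-3) + 11 + 9 = 17
σ = (2, 1, 0): (-3) + 8 + (-3) = 2
Optimal value attained by: σ = (0, 1, 2).
Answer: det⊕(G) = 43; verdict: SINGULAR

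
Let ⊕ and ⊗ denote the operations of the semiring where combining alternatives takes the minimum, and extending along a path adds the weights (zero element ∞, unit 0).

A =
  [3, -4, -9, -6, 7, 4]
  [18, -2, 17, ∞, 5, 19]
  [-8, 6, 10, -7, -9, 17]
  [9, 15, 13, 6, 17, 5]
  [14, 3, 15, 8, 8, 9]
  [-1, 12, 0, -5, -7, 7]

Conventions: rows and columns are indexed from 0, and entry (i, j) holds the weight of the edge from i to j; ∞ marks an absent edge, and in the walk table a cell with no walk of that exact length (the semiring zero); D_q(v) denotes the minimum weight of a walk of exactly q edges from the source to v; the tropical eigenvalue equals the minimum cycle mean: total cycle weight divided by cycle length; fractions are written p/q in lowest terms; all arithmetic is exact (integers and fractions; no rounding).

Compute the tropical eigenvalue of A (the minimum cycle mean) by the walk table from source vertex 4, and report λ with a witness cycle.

q=0: [∞, ∞, ∞, ∞, 0, ∞]
q=1: [14, 3, 15, 8, 8, 9]
q=2: [7, 1, 5, 4, 2, 13]
q=3: [-3, -1, -2, -2, -4, 9]
q=4: [-10, -7, -12, -9, -11, 1]
q=5: [-20, -14, -19, -19, -21, -6]
q=6: [-27, -24, -29, -26, -28, -16]
Optimal cycle mean attained by: cycle 0->2->0, total (-9) + (-8), length 2.
Answer: λ = -17/2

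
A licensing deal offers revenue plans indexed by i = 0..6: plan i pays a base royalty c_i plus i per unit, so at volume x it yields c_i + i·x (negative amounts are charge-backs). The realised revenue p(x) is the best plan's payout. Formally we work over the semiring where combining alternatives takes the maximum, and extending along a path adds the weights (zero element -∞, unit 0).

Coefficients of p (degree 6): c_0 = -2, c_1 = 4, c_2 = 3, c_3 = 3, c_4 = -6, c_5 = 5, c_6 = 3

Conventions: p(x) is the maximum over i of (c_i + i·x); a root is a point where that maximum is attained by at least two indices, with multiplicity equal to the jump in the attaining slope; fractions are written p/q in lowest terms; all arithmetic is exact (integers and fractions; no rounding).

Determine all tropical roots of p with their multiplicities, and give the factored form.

hull edge (i=0, c=-2) to (i=1, c=4): slope 6, span 1
hull edge (i=1, c=4) to (i=5, c=5): slope 1/4, span 4
hull edge (i=5, c=5) to (i=6, c=3): slope -2, span 1
Factored form: p(x) = 3 ⊗ (x ⊕ (-6)) ⊗ (x ⊕ (-1/4)) ⊗ (x ⊕ (-1/4)) ⊗ (x ⊕ (-1/4)) ⊗ (x ⊕ (-1/4)) ⊗ (x ⊕ 2)
Answer: roots = -6 (mult 1), -1/4 (mult 4), 2 (mult 1)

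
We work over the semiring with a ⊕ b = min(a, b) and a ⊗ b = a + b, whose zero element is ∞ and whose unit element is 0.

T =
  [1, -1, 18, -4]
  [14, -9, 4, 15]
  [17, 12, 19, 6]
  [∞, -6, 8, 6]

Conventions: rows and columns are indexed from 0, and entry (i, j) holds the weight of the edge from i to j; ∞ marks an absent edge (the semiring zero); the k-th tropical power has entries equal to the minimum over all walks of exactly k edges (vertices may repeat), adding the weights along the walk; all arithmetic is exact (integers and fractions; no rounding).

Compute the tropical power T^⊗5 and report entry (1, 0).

T^⊗2:
  [2, -10, 3, -3]
  [5, -18, -5, 6]
  [18, 0, 14, 12]
  [8, -15, -2, 9]
T^⊗3:
  [3, -19, -6, -2]
  [-4, -27, -14, -3]
  [14, -9, 4, 14]
  [-1, -24, -11, 0]
T^⊗4:
  [-5, -28, -15, -4]
  [-13, -36, -23, -12]
  [5, -18, -5, 6]
  [-10, -33, -20, -9]
T^⊗5:
  [-14, -37, -24, -13]
  [-22, -45, -32, -21]
  [-4, -27, -14, -3]
  [-19, -42, -29, -18]
Key observation: the optimum is the walk 1->1->1->1->1->0, with weight (-9) + (-9) + (-9) + (-9) + 14 = -22.
Optimal value attained by: walk 1->1->1->1->1->0.
Answer: (T^⊗5)[1][0] = -22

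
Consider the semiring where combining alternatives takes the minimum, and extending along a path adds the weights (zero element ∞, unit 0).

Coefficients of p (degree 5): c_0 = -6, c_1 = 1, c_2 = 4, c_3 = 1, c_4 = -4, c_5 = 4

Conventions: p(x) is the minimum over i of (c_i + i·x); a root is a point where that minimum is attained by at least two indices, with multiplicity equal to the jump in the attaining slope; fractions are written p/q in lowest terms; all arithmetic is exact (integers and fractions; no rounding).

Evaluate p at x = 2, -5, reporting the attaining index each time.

p(2) = min(-6+0·2=-6, 1+1·2=3, 4+2·2=8, 1+3·2=7, -4+4·2=4, 4+5·2=14) = -6 (attained by i=0)
p(-5) = min(-6+0·(-5)=-6, 1+1·(-5)=-4, 4+2·(-5)=-6, 1+3·(-5)=-14, -4+4·(-5)=-24, 4+5·(-5)=-21) = -24 (attained by i=4)
Answer: p(2) = -6; p(-5) = -24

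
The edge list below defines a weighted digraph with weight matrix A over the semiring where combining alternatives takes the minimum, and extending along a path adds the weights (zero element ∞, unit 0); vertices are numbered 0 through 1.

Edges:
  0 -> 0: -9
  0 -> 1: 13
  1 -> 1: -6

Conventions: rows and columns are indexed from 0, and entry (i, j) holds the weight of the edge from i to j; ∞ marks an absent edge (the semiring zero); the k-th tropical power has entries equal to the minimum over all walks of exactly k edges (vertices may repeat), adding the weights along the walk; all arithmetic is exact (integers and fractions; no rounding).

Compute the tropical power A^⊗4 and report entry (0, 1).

A^⊗2:
  [-18, 4]
  [∞, -12]
A^⊗3:
  [-27, -5]
  [∞, -18]
A^⊗4:
  [-36, -14]
  [∞, -24]
Key observation: the optimum is the walk 0->0->0->0->1, with weight (-9) + (-9) + (-9) + 13 = -14.
Optimal value attained by: walk 0->0->0->0->1.
Answer: (A^⊗4)[0][1] = -14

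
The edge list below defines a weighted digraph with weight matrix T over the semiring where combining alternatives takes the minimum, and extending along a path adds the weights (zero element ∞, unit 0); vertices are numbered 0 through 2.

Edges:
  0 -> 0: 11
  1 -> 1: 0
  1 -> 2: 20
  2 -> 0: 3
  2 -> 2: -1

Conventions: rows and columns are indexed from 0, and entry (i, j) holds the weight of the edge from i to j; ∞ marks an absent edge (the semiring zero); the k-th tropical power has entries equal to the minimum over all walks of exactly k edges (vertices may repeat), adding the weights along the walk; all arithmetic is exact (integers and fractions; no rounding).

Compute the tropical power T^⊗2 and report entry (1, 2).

T^⊗2:
  [22, ∞, ∞]
  [23, 0, 19]
  [2, ∞, -2]
Key observation: the optimum is the walk 1->2->2, with weight 20 + (-1) = 19.
Optimal value attained by: walk 1->2->2.
Answer: (T^⊗2)[1][2] = 19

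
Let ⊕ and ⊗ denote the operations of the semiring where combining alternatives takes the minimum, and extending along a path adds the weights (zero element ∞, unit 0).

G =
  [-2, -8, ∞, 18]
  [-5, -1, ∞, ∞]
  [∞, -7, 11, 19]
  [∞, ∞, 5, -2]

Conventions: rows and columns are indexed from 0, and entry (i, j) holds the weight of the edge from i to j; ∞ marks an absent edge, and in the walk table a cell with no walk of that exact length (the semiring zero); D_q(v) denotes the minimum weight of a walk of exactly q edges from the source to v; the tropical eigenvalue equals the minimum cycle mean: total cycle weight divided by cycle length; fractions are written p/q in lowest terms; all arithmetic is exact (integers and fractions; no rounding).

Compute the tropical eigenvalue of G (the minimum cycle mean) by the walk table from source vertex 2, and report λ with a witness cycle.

q=0: [∞, ∞, 0, ∞]
q=1: [∞, -7, 11, 19]
q=2: [-12, -8, 22, 17]
q=3: [-14, -20, 22, 6]
q=4: [-25, -22, 11, 4]
Optimal cycle mean attained by: cycle 0->1->0, total (-8) + (-5), length 2.
Answer: λ = -13/2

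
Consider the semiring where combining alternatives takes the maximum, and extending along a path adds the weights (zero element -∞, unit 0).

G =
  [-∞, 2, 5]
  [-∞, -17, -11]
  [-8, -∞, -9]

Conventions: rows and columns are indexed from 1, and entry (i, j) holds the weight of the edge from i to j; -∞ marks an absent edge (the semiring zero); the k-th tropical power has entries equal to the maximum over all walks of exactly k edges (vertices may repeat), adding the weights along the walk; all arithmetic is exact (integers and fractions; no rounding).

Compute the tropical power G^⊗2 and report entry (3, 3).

G^⊗2:
  [-3, -15, -4]
  [-19, -34, -20]
  [-17, -6, -3]
Key observation: the optimum is the walk 3->1->3, with weight (-8) + 5 = -3.
Optimal value attained by: walk 3->1->3.
Answer: (G^⊗2)[3][3] = -3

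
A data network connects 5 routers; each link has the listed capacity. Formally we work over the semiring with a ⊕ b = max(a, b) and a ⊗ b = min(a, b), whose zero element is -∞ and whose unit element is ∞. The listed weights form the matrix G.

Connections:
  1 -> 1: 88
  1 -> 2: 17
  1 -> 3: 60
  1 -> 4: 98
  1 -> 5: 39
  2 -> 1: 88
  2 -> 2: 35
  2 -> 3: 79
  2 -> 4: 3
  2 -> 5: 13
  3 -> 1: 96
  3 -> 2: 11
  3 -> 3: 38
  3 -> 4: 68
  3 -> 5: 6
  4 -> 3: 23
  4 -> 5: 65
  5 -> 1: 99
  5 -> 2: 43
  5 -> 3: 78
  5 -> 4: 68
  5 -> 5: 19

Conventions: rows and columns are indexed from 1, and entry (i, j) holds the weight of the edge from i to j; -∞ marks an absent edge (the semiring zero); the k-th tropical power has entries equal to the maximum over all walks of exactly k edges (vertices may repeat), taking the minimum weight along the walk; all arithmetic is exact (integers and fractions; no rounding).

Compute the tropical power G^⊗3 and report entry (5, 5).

G^⊗2:
  [88, 39, 60, 88, 65]
  [88, 35, 60, 88, 39]
  [88, 17, 60, 96, 65]
  [65, 43, 65, 65, 19]
  [88, 35, 60, 98, 65]
G^⊗3:
  [88, 43, 65, 88, 65]
  [88, 39, 60, 88, 65]
  [88, 43, 65, 88, 65]
  [65, 35, 60, 65, 65]
  [88, 43, 65, 88, 65]
Key observation: the optimum is the walk 5->1->4->5, with weight 99 min 98 min 65 = 65.
Optimal value attained by: walk 5->1->4->5.
Answer: (G^⊗3)[5][5] = 65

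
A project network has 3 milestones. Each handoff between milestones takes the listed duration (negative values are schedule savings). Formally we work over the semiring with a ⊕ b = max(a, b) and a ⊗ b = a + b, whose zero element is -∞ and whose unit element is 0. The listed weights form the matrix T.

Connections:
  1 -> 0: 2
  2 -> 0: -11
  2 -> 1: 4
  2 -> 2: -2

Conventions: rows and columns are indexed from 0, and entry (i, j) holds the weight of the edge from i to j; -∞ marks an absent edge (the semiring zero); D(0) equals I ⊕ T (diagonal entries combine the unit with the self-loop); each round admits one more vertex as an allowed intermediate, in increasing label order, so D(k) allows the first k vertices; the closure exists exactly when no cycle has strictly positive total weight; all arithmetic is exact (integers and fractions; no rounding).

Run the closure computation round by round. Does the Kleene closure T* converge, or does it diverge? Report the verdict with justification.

D(0):
  [0, -∞, -∞]
  [2, 0, -∞]
  [-11, 4, 0]
D(1):
  [0, -∞, -∞]
  [2, 0, -∞]
  [-11, 4, 0]
D(2):
  [0, -∞, -∞]
  [2, 0, -∞]
  [6, 4, 0]
D(3):
  [0, -∞, -∞]
  [2, 0, -∞]
  [6, 4, 0]
Key observation: every diagonal entry stays at the unit through all rounds, so no improving cycle exists.
Answer: CONVERGES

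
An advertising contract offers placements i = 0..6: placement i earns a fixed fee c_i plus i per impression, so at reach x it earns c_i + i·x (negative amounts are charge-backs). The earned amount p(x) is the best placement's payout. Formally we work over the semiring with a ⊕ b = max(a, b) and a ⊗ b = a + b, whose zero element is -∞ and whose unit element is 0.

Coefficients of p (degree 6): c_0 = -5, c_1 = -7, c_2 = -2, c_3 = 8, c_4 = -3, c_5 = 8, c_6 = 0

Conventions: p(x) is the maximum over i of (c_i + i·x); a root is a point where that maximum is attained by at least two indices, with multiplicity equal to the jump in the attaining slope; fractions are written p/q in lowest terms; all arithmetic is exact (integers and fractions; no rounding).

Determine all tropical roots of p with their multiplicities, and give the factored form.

hull edge (i=0, c=-5) to (i=3, c=8): slope 13/3, span 3
hull edge (i=3, c=8) to (i=5, c=8): slope 0, span 2
hull edge (i=5, c=8) to (i=6, c=0): slope -8, span 1
Factored form: p(x) = 0 ⊗ (x ⊕ (-13/3)) ⊗ (x ⊕ (-13/3)) ⊗ (x ⊕ (-13/3)) ⊗ (x ⊕ 0) ⊗ (x ⊕ 0) ⊗ (x ⊕ 8)
Answer: roots = -13/3 (mult 3), 0 (mult 2), 8 (mult 1)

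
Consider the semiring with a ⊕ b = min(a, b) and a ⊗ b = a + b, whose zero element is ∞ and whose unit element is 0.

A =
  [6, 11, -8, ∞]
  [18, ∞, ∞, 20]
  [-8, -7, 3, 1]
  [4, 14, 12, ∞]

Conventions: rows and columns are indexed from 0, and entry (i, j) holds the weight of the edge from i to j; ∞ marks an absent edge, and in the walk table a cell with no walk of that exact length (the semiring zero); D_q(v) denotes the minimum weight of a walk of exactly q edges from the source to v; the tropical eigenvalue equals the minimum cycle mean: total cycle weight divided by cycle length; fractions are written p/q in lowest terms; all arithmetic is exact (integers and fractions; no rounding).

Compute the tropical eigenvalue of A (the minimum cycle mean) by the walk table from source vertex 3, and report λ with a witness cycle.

q=0: [∞, ∞, ∞, 0]
q=1: [4, 14, 12, ∞]
q=2: [4, 5, -4, 13]
q=3: [-12, -11, -4, -3]
q=4: [-12, -11, -20, -3]
Optimal cycle mean attained by: cycle 0->2->0, total (-8) + (-8), length 2.
Answer: λ = -8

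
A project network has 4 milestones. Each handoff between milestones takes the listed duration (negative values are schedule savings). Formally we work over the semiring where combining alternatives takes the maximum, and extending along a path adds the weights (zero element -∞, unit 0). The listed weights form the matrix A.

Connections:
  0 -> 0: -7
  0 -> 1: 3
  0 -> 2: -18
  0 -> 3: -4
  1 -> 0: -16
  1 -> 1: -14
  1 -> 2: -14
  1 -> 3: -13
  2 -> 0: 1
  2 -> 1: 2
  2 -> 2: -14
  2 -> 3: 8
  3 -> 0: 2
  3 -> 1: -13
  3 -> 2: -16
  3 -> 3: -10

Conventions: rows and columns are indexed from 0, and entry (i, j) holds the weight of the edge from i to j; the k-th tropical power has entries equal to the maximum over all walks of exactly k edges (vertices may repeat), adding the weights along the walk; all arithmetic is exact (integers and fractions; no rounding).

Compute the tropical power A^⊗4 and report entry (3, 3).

A^⊗2:
  [-2, -4, -11, -10]
  [-11, -12, -28, -6]
  [10, 4, -8, -2]
  [-5, 5, -16, -2]
A^⊗3:
  [-8, 1, -18, -3]
  [-4, -8, -22, -15]
  [3, 13, -8, 6]
  [0, -2, -9, -8]
A^⊗4:
  [-1, -5, -13, -10]
  [-11, -1, -22, -8]
  [8, 6, -1, 0]
  [-6, 3, -16, -1]
Key observation: the optimum is the walk 3->0->1->2->3, with weight 2 + 3 + (-14) + 8 = -1.
Optimal value attained by: walk 3->0->1->2->3.
Answer: (A^⊗4)[3][3] = -1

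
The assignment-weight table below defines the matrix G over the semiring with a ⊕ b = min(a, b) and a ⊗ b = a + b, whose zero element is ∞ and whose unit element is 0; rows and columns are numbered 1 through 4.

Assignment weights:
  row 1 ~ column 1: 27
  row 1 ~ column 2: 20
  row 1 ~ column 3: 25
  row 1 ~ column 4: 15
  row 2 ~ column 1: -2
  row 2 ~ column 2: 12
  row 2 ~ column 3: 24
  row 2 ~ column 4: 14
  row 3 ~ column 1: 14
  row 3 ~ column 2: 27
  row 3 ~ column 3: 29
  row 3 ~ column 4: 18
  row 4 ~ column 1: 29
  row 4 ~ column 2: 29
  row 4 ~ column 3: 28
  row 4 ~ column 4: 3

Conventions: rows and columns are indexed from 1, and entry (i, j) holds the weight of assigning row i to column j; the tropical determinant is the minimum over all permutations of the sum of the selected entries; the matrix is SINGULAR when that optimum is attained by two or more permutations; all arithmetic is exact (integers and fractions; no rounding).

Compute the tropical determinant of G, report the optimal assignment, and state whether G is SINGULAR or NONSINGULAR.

σ = (1, 2, 3, 4): 27 + 12 + 29 + 3 = 71
σ = (1, 2, 4, 3): 27 + 12 + 18 + 28 = 85
σ = (1, 3, 2, 4): 27 + 24 + 27 + 3 = 81
σ = (1, 3, 4, 2): 27 + 24 + 18 + 29 = 98
σ = (1, 4, 2, 3): 27 + 14 + 27 + 28 = 96
σ = (1, 4, 3, 2): 27 + 14 + 29 + 29 = 99
σ = (2, 1, 3, 4): 20 + (-2) + 29 + 3 = 50
σ = (2, 1, 4, 3): 20 + (-2) + 18 + 28 = 64
σ = (2, 3, 1, 4): 20 + 24 + 14 + 3 = 61
σ = (2, 3, 4, 1): 20 + 24 + 18 + 29 = 91
σ = (2, 4, 1, 3): 20 + 14 + 14 + 28 = 76
σ = (2, 4, 3, 1): 20 + 14 + 29 + 29 = 92
σ = (3, 1, 2, 4): 25 + (-2) + 27 + 3 = 53
σ = (3, 1, 4, 2): 25 + (-2) + 18 + 29 = 70
σ = (3, 2, 1, 4): 25 + 12 + 14 + 3 = 54
σ = (3, 2, 4, 1): 25 + 12 + 18 + 29 = 84
σ = (3, 4, 1, 2): 25 + 14 + 14 + 29 = 82
σ = (3, 4, 2, 1): 25 + 14 + 27 + 29 = 95
σ = (4, 1, 2, 3): 15 + (-2) + 27 + 28 = 68
σ = (4, 1, 3, 2): 15 + (-2) + 29 + 29 = 71
σ = (4, 2, 1, 3): 15 + 12 + 14 + 28 = 69
σ = (4, 2, 3, 1): 15 + 12 + 29 + 29 = 85
σ = (4, 3, 1, 2): 15 + 24 + 14 + 29 = 82
σ = (4, 3, 2, 1): 15 + 24 + 27 + 29 = 95
Optimal value attained by: σ = (2, 1, 3, 4).
Answer: det⊕(G) = 50; verdict: NONSINGULAR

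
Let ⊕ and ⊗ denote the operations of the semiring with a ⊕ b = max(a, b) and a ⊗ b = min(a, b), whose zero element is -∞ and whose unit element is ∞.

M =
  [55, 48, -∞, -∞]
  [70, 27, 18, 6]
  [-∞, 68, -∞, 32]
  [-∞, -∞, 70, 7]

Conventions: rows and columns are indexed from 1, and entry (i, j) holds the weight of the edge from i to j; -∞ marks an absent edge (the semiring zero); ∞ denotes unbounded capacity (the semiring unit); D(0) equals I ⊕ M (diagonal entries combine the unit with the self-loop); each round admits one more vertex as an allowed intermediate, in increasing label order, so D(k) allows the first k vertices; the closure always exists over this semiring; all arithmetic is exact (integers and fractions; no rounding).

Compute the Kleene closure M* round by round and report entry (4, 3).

D(0):
  [∞, 48, -∞, -∞]
  [70, ∞, 18, 6]
  [-∞, 68, ∞, 32]
  [-∞, -∞, 70, ∞]
D(1):
  [∞, 48, -∞, -∞]
  [70, ∞, 18, 6]
  [-∞, 68, ∞, 32]
  [-∞, -∞, 70, ∞]
D(2):
  [∞, 48, 18, 6]
  [70, ∞, 18, 6]
  [68, 68, ∞, 32]
  [-∞, -∞, 70, ∞]
D(3):
  [∞, 48, 18, 18]
  [70, ∞, 18, 18]
  [68, 68, ∞, 32]
  [68, 68, 70, ∞]
D(4):
  [∞, 48, 18, 18]
  [70, ∞, 18, 18]
  [68, 68, ∞, 32]
  [68, 68, 70, ∞]
Answer: M*[4][3] = 70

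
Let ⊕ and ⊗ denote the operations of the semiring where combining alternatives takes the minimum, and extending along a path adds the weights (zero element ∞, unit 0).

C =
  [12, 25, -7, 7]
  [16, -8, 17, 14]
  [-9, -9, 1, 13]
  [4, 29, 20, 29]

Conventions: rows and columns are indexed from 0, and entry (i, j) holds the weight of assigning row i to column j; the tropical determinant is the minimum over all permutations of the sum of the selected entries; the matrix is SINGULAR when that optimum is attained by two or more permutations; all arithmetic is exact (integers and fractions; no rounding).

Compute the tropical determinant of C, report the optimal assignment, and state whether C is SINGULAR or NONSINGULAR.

σ = (0, 1, 2, 3): 12 + (-8) + 1 + 29 = 34
σ = (0, 1, 3, 2): 12 + (-8) + 13 + 20 = 37
σ = (0, 2, 1, 3): 12 + 17 + (-9) + 29 = 49
σ = (0, 2, 3, 1): 12 + 17 + 13 + 29 = 71
σ = (0, 3, 1, 2): 12 + 14 + (-9) + 20 = 37
σ = (0, 3, 2, 1): 12 + 14 + 1 + 29 = 56
σ = (1, 0, 2, 3): 25 + 16 + 1 + 29 = 71
σ = (1, 0, 3, 2): 25 + 16 + 13 + 20 = 74
σ = (1, 2, 0, 3): 25 + 17 + (-9) + 29 = 62
σ = (1, 2, 3, 0): 25 + 17 + 13 + 4 = 59
σ = (1, 3, 0, 2): 25 + 14 + (-9) + 20 = 50
σ = (1, 3, 2, 0): 25 + 14 + 1 + 4 = 44
σ = (2, 0, 1, 3): (-7) + 16 + (-9) + 29 = 29
σ = (2, 0, 3, 1): (-7) + 16 + 13 + 29 = 51
σ = (2, 1, 0, 3): (-7) + (-8) + (-9) + 29 = 5
σ = (2, 1, 3, 0): (-7) + (-8) + 13 + 4 = 2
σ = (2, 3, 0, 1): (-7) + 14 + (-9) + 29 = 27
σ = (2, 3, 1, 0): (-7) + 14 + (-9) + 4 = 2
σ = (3, 0, 1, 2): 7 + 16 + (-9) + 20 = 34
σ = (3, 0, 2, 1): 7 + 16 + 1 + 29 = 53
σ = (3, 1, 0, 2): 7 + (-8) + (-9) + 20 = 10
σ = (3, 1, 2, 0): 7 + (-8) + 1 + 4 = 4
σ = (3, 2, 0, 1): 7 + 17 + (-9) + 29 = 44
σ = (3, 2, 1, 0): 7 + 17 + (-9) + 4 = 19
Optimal value attained by: σ = (2, 1, 3, 0).
Answer: det⊕(C) = 2; verdict: SINGULAR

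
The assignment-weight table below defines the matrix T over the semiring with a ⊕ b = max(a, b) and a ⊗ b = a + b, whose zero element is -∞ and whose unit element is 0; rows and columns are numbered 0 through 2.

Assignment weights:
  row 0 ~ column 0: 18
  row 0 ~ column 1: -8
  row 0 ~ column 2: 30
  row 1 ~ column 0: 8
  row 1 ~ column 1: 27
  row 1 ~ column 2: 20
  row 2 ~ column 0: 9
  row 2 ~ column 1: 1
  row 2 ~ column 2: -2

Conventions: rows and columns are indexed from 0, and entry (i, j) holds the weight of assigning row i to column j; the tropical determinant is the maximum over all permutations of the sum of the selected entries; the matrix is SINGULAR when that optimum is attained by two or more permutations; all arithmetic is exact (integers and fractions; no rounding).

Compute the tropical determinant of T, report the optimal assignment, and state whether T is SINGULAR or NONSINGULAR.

σ = (0, 1, 2): 18 + 27 + (-2) = 43
σ = (0, 2, 1): 18 + 20 + 1 = 39
σ = (1, 0, 2): (-8) + 8 + (-2) = -2
σ = (1, 2, 0): (-8) + 20 + 9 = 21
σ = (2, 0, 1): 30 + 8 + 1 = 39
σ = (2, 1, 0): 30 + 27 + 9 = 66
Optimal value attained by: σ = (2, 1, 0).
Answer: det⊕(T) = 66; verdict: NONSINGULAR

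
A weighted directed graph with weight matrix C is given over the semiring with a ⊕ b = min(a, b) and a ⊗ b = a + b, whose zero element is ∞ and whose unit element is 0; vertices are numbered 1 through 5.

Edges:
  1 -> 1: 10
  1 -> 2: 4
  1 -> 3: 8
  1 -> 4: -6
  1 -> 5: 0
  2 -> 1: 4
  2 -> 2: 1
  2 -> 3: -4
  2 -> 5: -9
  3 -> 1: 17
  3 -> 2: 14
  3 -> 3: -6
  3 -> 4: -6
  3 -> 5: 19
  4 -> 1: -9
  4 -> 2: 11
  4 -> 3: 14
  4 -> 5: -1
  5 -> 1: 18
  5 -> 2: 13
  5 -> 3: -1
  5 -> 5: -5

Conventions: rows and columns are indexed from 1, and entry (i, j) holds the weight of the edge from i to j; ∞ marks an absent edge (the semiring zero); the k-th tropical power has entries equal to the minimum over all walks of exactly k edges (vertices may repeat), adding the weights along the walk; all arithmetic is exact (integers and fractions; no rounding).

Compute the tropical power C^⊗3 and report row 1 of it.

C^⊗2:
  [-15, 5, -1, 2, -7]
  [5, 2, -10, -10, -14]
  [-15, 5, -12, -12, -7]
  [1, -5, -2, -15, -9]
  [13, 8, -7, -7, -10]
C^⊗3:
  [-7, -11, -8, -21, -15]
  [-19, -1, -16, -16, -19]
  [-21, -11, -18, -21, -15]
  [-24, -4, -10, -8, -16]
  [-16, 3, -13, -13, -15]
Answer: row 1 of C^⊗3 = [-7, -11, -8, -21, -15]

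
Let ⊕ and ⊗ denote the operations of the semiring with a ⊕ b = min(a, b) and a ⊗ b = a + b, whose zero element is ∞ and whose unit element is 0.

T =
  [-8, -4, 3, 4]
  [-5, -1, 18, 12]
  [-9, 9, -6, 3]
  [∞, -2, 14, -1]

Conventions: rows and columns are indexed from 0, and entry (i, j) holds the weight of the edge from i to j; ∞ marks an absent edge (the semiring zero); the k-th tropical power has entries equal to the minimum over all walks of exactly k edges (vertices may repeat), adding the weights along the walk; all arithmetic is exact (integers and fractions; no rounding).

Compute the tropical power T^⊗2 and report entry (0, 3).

T^⊗2:
  [-16, -12, -5, -4]
  [-13, -9, -2, -1]
  [-17, -13, -12, -5]
  [-7, -3, 8, -2]
Key observation: the optimum is the walk 0->0->3, with weight (-8) + 4 = -4.
Optimal value attained by: walk 0->0->3.
Answer: (T^⊗2)[0][3] = -4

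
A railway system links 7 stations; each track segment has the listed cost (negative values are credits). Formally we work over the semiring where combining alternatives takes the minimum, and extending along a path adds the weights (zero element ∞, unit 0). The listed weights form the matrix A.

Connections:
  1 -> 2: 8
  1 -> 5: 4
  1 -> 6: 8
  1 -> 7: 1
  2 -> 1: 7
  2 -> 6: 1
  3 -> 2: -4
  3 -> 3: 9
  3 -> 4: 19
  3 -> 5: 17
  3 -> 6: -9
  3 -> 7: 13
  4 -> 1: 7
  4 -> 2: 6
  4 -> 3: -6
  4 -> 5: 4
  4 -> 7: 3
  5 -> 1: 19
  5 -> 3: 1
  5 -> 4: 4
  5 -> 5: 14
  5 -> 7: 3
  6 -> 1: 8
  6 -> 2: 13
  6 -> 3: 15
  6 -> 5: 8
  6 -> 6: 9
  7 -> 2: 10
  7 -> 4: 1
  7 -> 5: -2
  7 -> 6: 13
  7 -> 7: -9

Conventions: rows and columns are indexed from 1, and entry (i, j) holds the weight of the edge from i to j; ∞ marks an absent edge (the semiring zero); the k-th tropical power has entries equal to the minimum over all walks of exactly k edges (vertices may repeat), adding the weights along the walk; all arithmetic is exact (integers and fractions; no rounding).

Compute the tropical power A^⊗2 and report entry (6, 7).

A^⊗2:
  [15, 11, 5, 2, -1, 9, -8]
  [9, 14, 16, ∞, 9, 10, 8]
  [-1, 4, 6, 14, -1, -3, 4]
  [13, -10, 3, 4, 1, -15, -6]
  [11, -3, -2, 4, 1, -8, -6]
  [17, 11, 9, 12, 12, 6, 9]
  [8, 1, -5, -8, -11, 4, -18]
Key observation: the optimum is the walk 6->1->7, with weight 8 + 1 = 9.
Optimal value attained by: walk 6->1->7.
Answer: (A^⊗2)[6][7] = 9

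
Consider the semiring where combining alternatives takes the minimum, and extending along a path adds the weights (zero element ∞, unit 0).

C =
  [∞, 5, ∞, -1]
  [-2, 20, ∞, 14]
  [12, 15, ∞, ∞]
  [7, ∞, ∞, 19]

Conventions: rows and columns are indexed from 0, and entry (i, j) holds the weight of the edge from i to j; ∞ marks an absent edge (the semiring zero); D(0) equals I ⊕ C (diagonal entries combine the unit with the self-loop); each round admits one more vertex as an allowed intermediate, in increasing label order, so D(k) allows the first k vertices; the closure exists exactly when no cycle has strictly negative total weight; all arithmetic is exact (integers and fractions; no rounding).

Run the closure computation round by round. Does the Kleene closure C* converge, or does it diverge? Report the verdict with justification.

D(0):
  [0, 5, ∞, -1]
  [-2, 0, ∞, 14]
  [12, 15, 0, ∞]
  [7, ∞, ∞, 0]
D(1):
  [0, 5, ∞, -1]
  [-2, 0, ∞, -3]
  [12, 15, 0, 11]
  [7, 12, ∞, 0]
D(2):
  [0, 5, ∞, -1]
  [-2, 0, ∞, -3]
  [12, 15, 0, 11]
  [7, 12, ∞, 0]
D(3):
  [0, 5, ∞, -1]
  [-2, 0, ∞, -3]
  [12, 15, 0, 11]
  [7, 12, ∞, 0]
D(4):
  [0, 5, ∞, -1]
  [-2, 0, ∞, -3]
  [12, 15, 0, 11]
  [7, 12, ∞, 0]
Key observation: every diagonal entry stays at the unit through all rounds, so no improving cycle exists.
Answer: CONVERGES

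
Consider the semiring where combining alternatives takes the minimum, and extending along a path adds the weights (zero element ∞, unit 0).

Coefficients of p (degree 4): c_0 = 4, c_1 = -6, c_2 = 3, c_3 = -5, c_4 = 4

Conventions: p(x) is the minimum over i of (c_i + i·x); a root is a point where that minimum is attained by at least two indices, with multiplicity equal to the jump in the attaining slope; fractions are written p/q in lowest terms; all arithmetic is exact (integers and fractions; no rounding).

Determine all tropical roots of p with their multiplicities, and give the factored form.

hull edge (i=0, c=4) to (i=1, c=-6): slope -10, span 1
hull edge (i=1, c=-6) to (i=3, c=-5): slope 1/2, span 2
hull edge (i=3, c=-5) to (i=4, c=4): slope 9, span 1
Factored form: p(x) = 4 ⊗ (x ⊕ (-9)) ⊗ (x ⊕ (-1/2)) ⊗ (x ⊕ (-1/2)) ⊗ (x ⊕ 10)
Answer: roots = -9 (mult 1), -1/2 (mult 2), 10 (mult 1)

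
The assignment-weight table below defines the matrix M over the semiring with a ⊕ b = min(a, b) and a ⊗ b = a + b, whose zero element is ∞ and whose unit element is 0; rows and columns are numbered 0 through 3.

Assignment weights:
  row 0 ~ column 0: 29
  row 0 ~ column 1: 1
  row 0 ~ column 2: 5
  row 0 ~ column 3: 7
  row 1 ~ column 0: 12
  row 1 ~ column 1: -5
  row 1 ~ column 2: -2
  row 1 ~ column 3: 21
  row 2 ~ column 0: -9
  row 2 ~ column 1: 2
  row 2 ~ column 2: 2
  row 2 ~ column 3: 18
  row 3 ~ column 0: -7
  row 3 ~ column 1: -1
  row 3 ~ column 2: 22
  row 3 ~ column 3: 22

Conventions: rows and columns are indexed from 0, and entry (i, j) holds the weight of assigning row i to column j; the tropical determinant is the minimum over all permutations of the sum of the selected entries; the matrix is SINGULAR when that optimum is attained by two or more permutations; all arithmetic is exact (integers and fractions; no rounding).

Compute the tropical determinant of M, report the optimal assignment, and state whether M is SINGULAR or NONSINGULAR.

σ = (0, 1, 2, 3): 29 + (-5) + 2 + 22 = 48
σ = (0, 1, 3, 2): 29 + (-5) + 18 + 22 = 64
σ = (0, 2, 1, 3): 29 + (-2) + 2 + 22 = 51
σ = (0, 2, 3, 1): 29 + (-2) + 18 + (-1) = 44
σ = (0, 3, 1, 2): 29 + 21 + 2 + 22 = 74
σ = (0, 3, 2, 1): 29 + 21 + 2 + (-1) = 51
σ = (1, 0, 2, 3): 1 + 12 + 2 + 22 = 37
σ = (1, 0, 3, 2): 1 + 12 + 18 + 22 = 53
σ = (1, 2, 0, 3): 1 + (-2) + (-9) + 22 = 12
σ = (1, 2, 3, 0): 1 + (-2) + 18 + (-7) = 10
σ = (1, 3, 0, 2): 1 + 21 + (-9) + 22 = 35
σ = (1, 3, 2, 0): 1 + 21 + 2 + (-7) = 17
σ = (2, 0, 1, 3): 5 + 12 + 2 + 22 = 41
σ = (2, 0, 3, 1): 5 + 12 + 18 + (-1) = 34
σ = (2, 1, 0, 3): 5 + (-5) + (-9) + 22 = 13
σ = (2, 1, 3, 0): 5 + (-5) + 18 + (-7) = 11
σ = (2, 3, 0, 1): 5 + 21 + (-9) + (-1) = 16
σ = (2, 3, 1, 0): 5 + 21 + 2 + (-7) = 21
σ = (3, 0, 1, 2): 7 + 12 + 2 + 22 = 43
σ = (3, 0, 2, 1): 7 + 12 + 2 + (-1) = 20
σ = (3, 1, 0, 2): 7 + (-5) + (-9) + 22 = 15
σ = (3, 1, 2, 0): 7 + (-5) + 2 + (-7) = -3
σ = (3, 2, 0, 1): 7 + (-2) + (-9) + (-1) = -5
σ = (3, 2, 1, 0): 7 + (-2) + 2 + (-7) = 0
Optimal value attained by: σ = (3, 2, 0, 1).
Answer: det⊕(M) = -5; verdict: NONSINGULAR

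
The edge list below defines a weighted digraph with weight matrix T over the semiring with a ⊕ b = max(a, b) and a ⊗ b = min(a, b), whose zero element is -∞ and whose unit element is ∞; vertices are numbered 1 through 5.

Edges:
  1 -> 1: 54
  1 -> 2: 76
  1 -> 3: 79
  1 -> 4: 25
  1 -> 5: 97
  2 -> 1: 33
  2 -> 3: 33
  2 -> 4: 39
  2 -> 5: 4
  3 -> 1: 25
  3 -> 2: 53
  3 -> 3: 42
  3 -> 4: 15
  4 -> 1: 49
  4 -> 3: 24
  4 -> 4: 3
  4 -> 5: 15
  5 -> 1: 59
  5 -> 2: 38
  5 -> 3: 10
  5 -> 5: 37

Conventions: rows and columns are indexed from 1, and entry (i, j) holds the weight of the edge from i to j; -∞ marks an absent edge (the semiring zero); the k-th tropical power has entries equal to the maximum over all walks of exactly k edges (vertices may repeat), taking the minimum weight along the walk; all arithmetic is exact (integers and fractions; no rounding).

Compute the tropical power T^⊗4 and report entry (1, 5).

T^⊗2:
  [59, 54, 54, 39, 54]
  [39, 33, 33, 25, 33]
  [33, 42, 42, 39, 25]
  [49, 49, 49, 25, 49]
  [54, 59, 59, 38, 59]
T^⊗3:
  [54, 59, 59, 39, 59]
  [39, 39, 39, 33, 39]
  [39, 42, 42, 39, 33]
  [49, 49, 49, 39, 49]
  [59, 54, 54, 39, 54]
T^⊗4:
  [59, 54, 54, 39, 54]
  [39, 39, 39, 39, 39]
  [39, 42, 42, 39, 39]
  [49, 49, 49, 39, 49]
  [54, 59, 59, 39, 59]
Key observation: the optimum is the walk 1->1->5->1->5, with weight 54 min 97 min 59 min 97 = 54.
Optimal value attained by: walk 1->1->5->1->5.
Answer: (T^⊗4)[1][5] = 54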